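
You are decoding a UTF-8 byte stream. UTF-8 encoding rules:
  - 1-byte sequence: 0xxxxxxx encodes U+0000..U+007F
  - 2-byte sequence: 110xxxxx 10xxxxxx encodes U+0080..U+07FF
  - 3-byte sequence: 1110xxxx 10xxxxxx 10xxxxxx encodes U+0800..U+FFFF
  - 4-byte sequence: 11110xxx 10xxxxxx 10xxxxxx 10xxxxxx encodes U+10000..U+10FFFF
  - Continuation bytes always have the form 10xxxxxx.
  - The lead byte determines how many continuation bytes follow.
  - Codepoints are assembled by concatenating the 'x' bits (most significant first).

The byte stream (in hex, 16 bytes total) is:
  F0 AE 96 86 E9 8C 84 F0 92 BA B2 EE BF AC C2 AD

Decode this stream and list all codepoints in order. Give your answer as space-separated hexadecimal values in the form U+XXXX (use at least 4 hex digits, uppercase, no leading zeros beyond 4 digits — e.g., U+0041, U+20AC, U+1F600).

Byte[0]=F0: 4-byte lead, need 3 cont bytes. acc=0x0
Byte[1]=AE: continuation. acc=(acc<<6)|0x2E=0x2E
Byte[2]=96: continuation. acc=(acc<<6)|0x16=0xB96
Byte[3]=86: continuation. acc=(acc<<6)|0x06=0x2E586
Completed: cp=U+2E586 (starts at byte 0)
Byte[4]=E9: 3-byte lead, need 2 cont bytes. acc=0x9
Byte[5]=8C: continuation. acc=(acc<<6)|0x0C=0x24C
Byte[6]=84: continuation. acc=(acc<<6)|0x04=0x9304
Completed: cp=U+9304 (starts at byte 4)
Byte[7]=F0: 4-byte lead, need 3 cont bytes. acc=0x0
Byte[8]=92: continuation. acc=(acc<<6)|0x12=0x12
Byte[9]=BA: continuation. acc=(acc<<6)|0x3A=0x4BA
Byte[10]=B2: continuation. acc=(acc<<6)|0x32=0x12EB2
Completed: cp=U+12EB2 (starts at byte 7)
Byte[11]=EE: 3-byte lead, need 2 cont bytes. acc=0xE
Byte[12]=BF: continuation. acc=(acc<<6)|0x3F=0x3BF
Byte[13]=AC: continuation. acc=(acc<<6)|0x2C=0xEFEC
Completed: cp=U+EFEC (starts at byte 11)
Byte[14]=C2: 2-byte lead, need 1 cont bytes. acc=0x2
Byte[15]=AD: continuation. acc=(acc<<6)|0x2D=0xAD
Completed: cp=U+00AD (starts at byte 14)

Answer: U+2E586 U+9304 U+12EB2 U+EFEC U+00AD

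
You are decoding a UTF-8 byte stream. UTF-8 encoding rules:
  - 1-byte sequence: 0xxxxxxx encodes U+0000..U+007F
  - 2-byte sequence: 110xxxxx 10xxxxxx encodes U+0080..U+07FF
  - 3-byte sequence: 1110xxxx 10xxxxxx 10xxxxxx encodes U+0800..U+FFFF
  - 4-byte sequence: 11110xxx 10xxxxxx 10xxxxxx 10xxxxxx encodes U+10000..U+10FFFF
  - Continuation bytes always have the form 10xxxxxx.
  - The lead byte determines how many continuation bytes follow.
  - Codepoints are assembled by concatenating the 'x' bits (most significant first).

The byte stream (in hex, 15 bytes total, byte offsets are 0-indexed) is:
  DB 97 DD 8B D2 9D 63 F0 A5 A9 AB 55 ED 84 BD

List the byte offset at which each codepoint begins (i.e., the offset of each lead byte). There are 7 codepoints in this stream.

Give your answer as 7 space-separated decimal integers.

Byte[0]=DB: 2-byte lead, need 1 cont bytes. acc=0x1B
Byte[1]=97: continuation. acc=(acc<<6)|0x17=0x6D7
Completed: cp=U+06D7 (starts at byte 0)
Byte[2]=DD: 2-byte lead, need 1 cont bytes. acc=0x1D
Byte[3]=8B: continuation. acc=(acc<<6)|0x0B=0x74B
Completed: cp=U+074B (starts at byte 2)
Byte[4]=D2: 2-byte lead, need 1 cont bytes. acc=0x12
Byte[5]=9D: continuation. acc=(acc<<6)|0x1D=0x49D
Completed: cp=U+049D (starts at byte 4)
Byte[6]=63: 1-byte ASCII. cp=U+0063
Byte[7]=F0: 4-byte lead, need 3 cont bytes. acc=0x0
Byte[8]=A5: continuation. acc=(acc<<6)|0x25=0x25
Byte[9]=A9: continuation. acc=(acc<<6)|0x29=0x969
Byte[10]=AB: continuation. acc=(acc<<6)|0x2B=0x25A6B
Completed: cp=U+25A6B (starts at byte 7)
Byte[11]=55: 1-byte ASCII. cp=U+0055
Byte[12]=ED: 3-byte lead, need 2 cont bytes. acc=0xD
Byte[13]=84: continuation. acc=(acc<<6)|0x04=0x344
Byte[14]=BD: continuation. acc=(acc<<6)|0x3D=0xD13D
Completed: cp=U+D13D (starts at byte 12)

Answer: 0 2 4 6 7 11 12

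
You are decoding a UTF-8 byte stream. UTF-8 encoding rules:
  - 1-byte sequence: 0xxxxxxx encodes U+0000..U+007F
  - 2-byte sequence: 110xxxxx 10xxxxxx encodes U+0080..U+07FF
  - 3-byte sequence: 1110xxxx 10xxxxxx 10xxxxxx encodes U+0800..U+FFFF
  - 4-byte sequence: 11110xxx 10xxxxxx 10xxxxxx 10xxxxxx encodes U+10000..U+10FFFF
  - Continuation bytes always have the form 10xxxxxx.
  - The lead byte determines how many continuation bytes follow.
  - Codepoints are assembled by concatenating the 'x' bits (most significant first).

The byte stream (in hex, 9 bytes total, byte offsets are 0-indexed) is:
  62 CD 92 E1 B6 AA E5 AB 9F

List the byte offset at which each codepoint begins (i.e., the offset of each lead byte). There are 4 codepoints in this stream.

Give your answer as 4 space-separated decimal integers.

Answer: 0 1 3 6

Derivation:
Byte[0]=62: 1-byte ASCII. cp=U+0062
Byte[1]=CD: 2-byte lead, need 1 cont bytes. acc=0xD
Byte[2]=92: continuation. acc=(acc<<6)|0x12=0x352
Completed: cp=U+0352 (starts at byte 1)
Byte[3]=E1: 3-byte lead, need 2 cont bytes. acc=0x1
Byte[4]=B6: continuation. acc=(acc<<6)|0x36=0x76
Byte[5]=AA: continuation. acc=(acc<<6)|0x2A=0x1DAA
Completed: cp=U+1DAA (starts at byte 3)
Byte[6]=E5: 3-byte lead, need 2 cont bytes. acc=0x5
Byte[7]=AB: continuation. acc=(acc<<6)|0x2B=0x16B
Byte[8]=9F: continuation. acc=(acc<<6)|0x1F=0x5ADF
Completed: cp=U+5ADF (starts at byte 6)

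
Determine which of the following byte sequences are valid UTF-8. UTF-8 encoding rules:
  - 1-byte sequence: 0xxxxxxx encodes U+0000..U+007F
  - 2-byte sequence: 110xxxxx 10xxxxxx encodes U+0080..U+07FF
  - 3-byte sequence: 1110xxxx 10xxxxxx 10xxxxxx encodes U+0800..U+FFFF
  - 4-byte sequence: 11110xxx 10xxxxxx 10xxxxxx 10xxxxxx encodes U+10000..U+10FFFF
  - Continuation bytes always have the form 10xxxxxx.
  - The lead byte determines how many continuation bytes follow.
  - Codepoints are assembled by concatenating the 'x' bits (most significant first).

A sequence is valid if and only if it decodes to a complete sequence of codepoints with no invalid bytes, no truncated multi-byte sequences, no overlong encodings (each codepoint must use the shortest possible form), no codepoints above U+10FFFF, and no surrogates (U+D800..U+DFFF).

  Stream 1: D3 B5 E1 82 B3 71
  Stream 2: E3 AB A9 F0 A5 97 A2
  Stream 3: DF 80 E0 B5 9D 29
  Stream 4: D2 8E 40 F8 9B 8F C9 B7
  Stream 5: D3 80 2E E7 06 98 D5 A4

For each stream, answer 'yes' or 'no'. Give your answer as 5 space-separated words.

Stream 1: decodes cleanly. VALID
Stream 2: decodes cleanly. VALID
Stream 3: decodes cleanly. VALID
Stream 4: error at byte offset 3. INVALID
Stream 5: error at byte offset 4. INVALID

Answer: yes yes yes no no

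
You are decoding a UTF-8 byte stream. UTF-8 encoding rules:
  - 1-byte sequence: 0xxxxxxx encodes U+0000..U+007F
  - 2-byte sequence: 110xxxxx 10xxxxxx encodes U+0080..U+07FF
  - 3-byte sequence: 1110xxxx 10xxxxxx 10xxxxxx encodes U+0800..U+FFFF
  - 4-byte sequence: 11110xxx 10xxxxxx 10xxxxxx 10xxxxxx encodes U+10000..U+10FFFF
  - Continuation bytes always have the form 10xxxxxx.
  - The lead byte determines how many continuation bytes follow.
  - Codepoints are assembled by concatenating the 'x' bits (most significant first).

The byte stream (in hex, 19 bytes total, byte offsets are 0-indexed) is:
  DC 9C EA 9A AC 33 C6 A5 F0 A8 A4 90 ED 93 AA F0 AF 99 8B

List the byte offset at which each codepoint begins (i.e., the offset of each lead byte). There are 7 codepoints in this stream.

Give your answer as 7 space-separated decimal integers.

Answer: 0 2 5 6 8 12 15

Derivation:
Byte[0]=DC: 2-byte lead, need 1 cont bytes. acc=0x1C
Byte[1]=9C: continuation. acc=(acc<<6)|0x1C=0x71C
Completed: cp=U+071C (starts at byte 0)
Byte[2]=EA: 3-byte lead, need 2 cont bytes. acc=0xA
Byte[3]=9A: continuation. acc=(acc<<6)|0x1A=0x29A
Byte[4]=AC: continuation. acc=(acc<<6)|0x2C=0xA6AC
Completed: cp=U+A6AC (starts at byte 2)
Byte[5]=33: 1-byte ASCII. cp=U+0033
Byte[6]=C6: 2-byte lead, need 1 cont bytes. acc=0x6
Byte[7]=A5: continuation. acc=(acc<<6)|0x25=0x1A5
Completed: cp=U+01A5 (starts at byte 6)
Byte[8]=F0: 4-byte lead, need 3 cont bytes. acc=0x0
Byte[9]=A8: continuation. acc=(acc<<6)|0x28=0x28
Byte[10]=A4: continuation. acc=(acc<<6)|0x24=0xA24
Byte[11]=90: continuation. acc=(acc<<6)|0x10=0x28910
Completed: cp=U+28910 (starts at byte 8)
Byte[12]=ED: 3-byte lead, need 2 cont bytes. acc=0xD
Byte[13]=93: continuation. acc=(acc<<6)|0x13=0x353
Byte[14]=AA: continuation. acc=(acc<<6)|0x2A=0xD4EA
Completed: cp=U+D4EA (starts at byte 12)
Byte[15]=F0: 4-byte lead, need 3 cont bytes. acc=0x0
Byte[16]=AF: continuation. acc=(acc<<6)|0x2F=0x2F
Byte[17]=99: continuation. acc=(acc<<6)|0x19=0xBD9
Byte[18]=8B: continuation. acc=(acc<<6)|0x0B=0x2F64B
Completed: cp=U+2F64B (starts at byte 15)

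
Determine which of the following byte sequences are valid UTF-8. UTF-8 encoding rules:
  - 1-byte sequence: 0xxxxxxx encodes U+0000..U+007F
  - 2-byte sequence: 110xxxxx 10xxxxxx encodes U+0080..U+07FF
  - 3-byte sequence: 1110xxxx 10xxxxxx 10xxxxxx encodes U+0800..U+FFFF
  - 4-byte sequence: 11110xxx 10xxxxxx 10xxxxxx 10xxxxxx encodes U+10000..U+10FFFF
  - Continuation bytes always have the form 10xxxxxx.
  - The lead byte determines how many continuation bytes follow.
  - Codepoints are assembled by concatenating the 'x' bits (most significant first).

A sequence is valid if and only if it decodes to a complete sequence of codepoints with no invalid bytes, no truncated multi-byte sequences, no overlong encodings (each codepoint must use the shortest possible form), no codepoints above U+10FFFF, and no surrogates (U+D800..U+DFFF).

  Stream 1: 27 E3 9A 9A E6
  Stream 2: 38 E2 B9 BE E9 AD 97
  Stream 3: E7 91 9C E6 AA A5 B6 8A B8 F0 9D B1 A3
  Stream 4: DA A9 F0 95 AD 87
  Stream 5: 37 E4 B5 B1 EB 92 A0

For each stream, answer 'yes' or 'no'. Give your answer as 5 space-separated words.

Stream 1: error at byte offset 5. INVALID
Stream 2: decodes cleanly. VALID
Stream 3: error at byte offset 6. INVALID
Stream 4: decodes cleanly. VALID
Stream 5: decodes cleanly. VALID

Answer: no yes no yes yes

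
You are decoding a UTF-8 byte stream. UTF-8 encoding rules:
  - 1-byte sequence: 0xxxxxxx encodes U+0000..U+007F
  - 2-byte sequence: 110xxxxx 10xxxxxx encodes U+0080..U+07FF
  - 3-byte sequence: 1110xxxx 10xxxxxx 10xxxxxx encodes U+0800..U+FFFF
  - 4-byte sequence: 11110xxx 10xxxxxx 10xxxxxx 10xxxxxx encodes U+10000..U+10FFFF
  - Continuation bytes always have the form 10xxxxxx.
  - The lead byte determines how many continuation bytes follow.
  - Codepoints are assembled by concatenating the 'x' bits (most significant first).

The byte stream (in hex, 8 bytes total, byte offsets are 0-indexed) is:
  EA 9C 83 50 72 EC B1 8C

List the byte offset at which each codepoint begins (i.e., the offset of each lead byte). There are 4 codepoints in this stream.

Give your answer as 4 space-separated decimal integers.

Answer: 0 3 4 5

Derivation:
Byte[0]=EA: 3-byte lead, need 2 cont bytes. acc=0xA
Byte[1]=9C: continuation. acc=(acc<<6)|0x1C=0x29C
Byte[2]=83: continuation. acc=(acc<<6)|0x03=0xA703
Completed: cp=U+A703 (starts at byte 0)
Byte[3]=50: 1-byte ASCII. cp=U+0050
Byte[4]=72: 1-byte ASCII. cp=U+0072
Byte[5]=EC: 3-byte lead, need 2 cont bytes. acc=0xC
Byte[6]=B1: continuation. acc=(acc<<6)|0x31=0x331
Byte[7]=8C: continuation. acc=(acc<<6)|0x0C=0xCC4C
Completed: cp=U+CC4C (starts at byte 5)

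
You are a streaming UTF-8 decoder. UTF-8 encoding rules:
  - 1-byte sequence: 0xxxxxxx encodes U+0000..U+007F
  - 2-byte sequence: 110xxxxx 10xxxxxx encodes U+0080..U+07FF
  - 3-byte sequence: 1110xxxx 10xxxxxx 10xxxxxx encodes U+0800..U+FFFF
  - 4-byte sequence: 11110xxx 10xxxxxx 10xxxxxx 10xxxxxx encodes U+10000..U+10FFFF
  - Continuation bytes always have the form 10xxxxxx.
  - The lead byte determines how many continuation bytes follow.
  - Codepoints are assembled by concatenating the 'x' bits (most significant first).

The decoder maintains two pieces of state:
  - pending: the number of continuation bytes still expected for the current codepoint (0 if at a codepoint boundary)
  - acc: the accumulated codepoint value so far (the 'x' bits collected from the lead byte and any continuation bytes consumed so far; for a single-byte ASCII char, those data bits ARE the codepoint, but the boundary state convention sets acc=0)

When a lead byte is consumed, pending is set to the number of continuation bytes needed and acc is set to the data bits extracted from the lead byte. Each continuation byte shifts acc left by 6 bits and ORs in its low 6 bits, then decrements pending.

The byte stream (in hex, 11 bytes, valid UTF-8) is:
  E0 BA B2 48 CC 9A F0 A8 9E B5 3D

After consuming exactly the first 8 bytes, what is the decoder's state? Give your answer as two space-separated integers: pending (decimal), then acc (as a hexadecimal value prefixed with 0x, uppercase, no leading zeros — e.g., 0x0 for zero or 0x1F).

Byte[0]=E0: 3-byte lead. pending=2, acc=0x0
Byte[1]=BA: continuation. acc=(acc<<6)|0x3A=0x3A, pending=1
Byte[2]=B2: continuation. acc=(acc<<6)|0x32=0xEB2, pending=0
Byte[3]=48: 1-byte. pending=0, acc=0x0
Byte[4]=CC: 2-byte lead. pending=1, acc=0xC
Byte[5]=9A: continuation. acc=(acc<<6)|0x1A=0x31A, pending=0
Byte[6]=F0: 4-byte lead. pending=3, acc=0x0
Byte[7]=A8: continuation. acc=(acc<<6)|0x28=0x28, pending=2

Answer: 2 0x28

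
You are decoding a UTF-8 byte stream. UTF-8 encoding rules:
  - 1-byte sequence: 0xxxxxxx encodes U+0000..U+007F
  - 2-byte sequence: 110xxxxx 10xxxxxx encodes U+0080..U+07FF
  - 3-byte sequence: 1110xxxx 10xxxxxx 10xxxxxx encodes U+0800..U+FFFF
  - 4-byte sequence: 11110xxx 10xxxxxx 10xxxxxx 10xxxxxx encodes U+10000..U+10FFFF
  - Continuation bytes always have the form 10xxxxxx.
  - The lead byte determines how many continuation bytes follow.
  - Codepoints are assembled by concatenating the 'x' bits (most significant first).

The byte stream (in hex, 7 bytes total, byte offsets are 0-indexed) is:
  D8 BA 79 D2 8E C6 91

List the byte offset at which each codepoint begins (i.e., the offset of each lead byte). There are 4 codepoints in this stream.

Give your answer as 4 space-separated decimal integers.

Answer: 0 2 3 5

Derivation:
Byte[0]=D8: 2-byte lead, need 1 cont bytes. acc=0x18
Byte[1]=BA: continuation. acc=(acc<<6)|0x3A=0x63A
Completed: cp=U+063A (starts at byte 0)
Byte[2]=79: 1-byte ASCII. cp=U+0079
Byte[3]=D2: 2-byte lead, need 1 cont bytes. acc=0x12
Byte[4]=8E: continuation. acc=(acc<<6)|0x0E=0x48E
Completed: cp=U+048E (starts at byte 3)
Byte[5]=C6: 2-byte lead, need 1 cont bytes. acc=0x6
Byte[6]=91: continuation. acc=(acc<<6)|0x11=0x191
Completed: cp=U+0191 (starts at byte 5)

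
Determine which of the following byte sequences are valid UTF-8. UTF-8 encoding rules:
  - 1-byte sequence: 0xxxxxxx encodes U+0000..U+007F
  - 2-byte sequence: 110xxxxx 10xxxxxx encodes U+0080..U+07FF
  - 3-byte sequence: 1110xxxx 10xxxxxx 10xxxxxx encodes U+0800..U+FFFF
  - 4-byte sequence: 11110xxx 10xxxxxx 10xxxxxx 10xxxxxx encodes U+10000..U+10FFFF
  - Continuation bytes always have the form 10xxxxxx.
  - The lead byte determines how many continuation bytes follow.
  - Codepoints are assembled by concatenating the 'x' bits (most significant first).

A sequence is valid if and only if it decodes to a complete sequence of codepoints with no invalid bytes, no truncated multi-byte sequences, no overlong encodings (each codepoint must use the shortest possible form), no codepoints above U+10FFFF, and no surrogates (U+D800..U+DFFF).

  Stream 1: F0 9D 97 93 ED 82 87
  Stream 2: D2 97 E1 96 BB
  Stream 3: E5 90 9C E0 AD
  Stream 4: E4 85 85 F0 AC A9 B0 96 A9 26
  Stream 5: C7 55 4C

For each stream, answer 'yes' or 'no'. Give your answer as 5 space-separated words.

Answer: yes yes no no no

Derivation:
Stream 1: decodes cleanly. VALID
Stream 2: decodes cleanly. VALID
Stream 3: error at byte offset 5. INVALID
Stream 4: error at byte offset 7. INVALID
Stream 5: error at byte offset 1. INVALID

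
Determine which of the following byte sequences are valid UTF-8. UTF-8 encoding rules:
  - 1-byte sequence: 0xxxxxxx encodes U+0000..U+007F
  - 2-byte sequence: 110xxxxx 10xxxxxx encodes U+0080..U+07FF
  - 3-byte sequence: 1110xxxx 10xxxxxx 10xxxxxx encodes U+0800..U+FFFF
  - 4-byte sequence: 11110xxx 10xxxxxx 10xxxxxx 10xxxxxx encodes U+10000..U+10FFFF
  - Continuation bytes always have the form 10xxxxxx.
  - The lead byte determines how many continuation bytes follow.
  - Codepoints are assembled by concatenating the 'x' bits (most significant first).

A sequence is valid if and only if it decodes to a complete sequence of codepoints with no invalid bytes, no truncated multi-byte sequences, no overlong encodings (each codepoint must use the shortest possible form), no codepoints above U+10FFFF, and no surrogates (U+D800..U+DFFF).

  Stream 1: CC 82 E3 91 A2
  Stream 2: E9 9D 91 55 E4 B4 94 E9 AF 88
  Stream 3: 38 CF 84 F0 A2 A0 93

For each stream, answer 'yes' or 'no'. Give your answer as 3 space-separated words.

Stream 1: decodes cleanly. VALID
Stream 2: decodes cleanly. VALID
Stream 3: decodes cleanly. VALID

Answer: yes yes yes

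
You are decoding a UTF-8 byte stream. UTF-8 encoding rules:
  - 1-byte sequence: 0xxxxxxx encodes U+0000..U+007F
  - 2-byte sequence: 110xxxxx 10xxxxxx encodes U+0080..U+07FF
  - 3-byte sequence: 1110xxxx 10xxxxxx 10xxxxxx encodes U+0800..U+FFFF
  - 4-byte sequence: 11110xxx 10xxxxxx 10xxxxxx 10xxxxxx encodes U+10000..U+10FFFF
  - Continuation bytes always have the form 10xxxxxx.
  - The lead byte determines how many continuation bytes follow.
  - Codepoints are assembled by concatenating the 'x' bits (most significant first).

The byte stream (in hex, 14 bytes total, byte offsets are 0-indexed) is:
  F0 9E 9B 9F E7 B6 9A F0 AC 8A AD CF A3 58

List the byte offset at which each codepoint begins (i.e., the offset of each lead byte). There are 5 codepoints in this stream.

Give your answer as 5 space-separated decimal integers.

Answer: 0 4 7 11 13

Derivation:
Byte[0]=F0: 4-byte lead, need 3 cont bytes. acc=0x0
Byte[1]=9E: continuation. acc=(acc<<6)|0x1E=0x1E
Byte[2]=9B: continuation. acc=(acc<<6)|0x1B=0x79B
Byte[3]=9F: continuation. acc=(acc<<6)|0x1F=0x1E6DF
Completed: cp=U+1E6DF (starts at byte 0)
Byte[4]=E7: 3-byte lead, need 2 cont bytes. acc=0x7
Byte[5]=B6: continuation. acc=(acc<<6)|0x36=0x1F6
Byte[6]=9A: continuation. acc=(acc<<6)|0x1A=0x7D9A
Completed: cp=U+7D9A (starts at byte 4)
Byte[7]=F0: 4-byte lead, need 3 cont bytes. acc=0x0
Byte[8]=AC: continuation. acc=(acc<<6)|0x2C=0x2C
Byte[9]=8A: continuation. acc=(acc<<6)|0x0A=0xB0A
Byte[10]=AD: continuation. acc=(acc<<6)|0x2D=0x2C2AD
Completed: cp=U+2C2AD (starts at byte 7)
Byte[11]=CF: 2-byte lead, need 1 cont bytes. acc=0xF
Byte[12]=A3: continuation. acc=(acc<<6)|0x23=0x3E3
Completed: cp=U+03E3 (starts at byte 11)
Byte[13]=58: 1-byte ASCII. cp=U+0058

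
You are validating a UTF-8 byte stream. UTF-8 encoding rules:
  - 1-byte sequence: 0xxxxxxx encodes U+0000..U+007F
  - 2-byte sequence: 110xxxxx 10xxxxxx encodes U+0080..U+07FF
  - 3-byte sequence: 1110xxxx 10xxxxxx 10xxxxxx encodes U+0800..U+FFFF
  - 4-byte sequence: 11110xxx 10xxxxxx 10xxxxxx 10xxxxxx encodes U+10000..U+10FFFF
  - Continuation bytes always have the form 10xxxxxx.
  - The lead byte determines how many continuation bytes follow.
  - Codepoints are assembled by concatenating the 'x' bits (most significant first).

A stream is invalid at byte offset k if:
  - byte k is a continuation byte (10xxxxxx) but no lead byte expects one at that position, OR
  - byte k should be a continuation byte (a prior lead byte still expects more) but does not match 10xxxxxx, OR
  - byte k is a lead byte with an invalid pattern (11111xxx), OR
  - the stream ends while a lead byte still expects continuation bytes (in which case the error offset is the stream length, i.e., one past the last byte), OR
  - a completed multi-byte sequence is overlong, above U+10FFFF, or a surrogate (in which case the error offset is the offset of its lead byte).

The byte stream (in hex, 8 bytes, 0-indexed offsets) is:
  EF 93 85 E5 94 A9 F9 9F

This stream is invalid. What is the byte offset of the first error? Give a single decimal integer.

Answer: 6

Derivation:
Byte[0]=EF: 3-byte lead, need 2 cont bytes. acc=0xF
Byte[1]=93: continuation. acc=(acc<<6)|0x13=0x3D3
Byte[2]=85: continuation. acc=(acc<<6)|0x05=0xF4C5
Completed: cp=U+F4C5 (starts at byte 0)
Byte[3]=E5: 3-byte lead, need 2 cont bytes. acc=0x5
Byte[4]=94: continuation. acc=(acc<<6)|0x14=0x154
Byte[5]=A9: continuation. acc=(acc<<6)|0x29=0x5529
Completed: cp=U+5529 (starts at byte 3)
Byte[6]=F9: INVALID lead byte (not 0xxx/110x/1110/11110)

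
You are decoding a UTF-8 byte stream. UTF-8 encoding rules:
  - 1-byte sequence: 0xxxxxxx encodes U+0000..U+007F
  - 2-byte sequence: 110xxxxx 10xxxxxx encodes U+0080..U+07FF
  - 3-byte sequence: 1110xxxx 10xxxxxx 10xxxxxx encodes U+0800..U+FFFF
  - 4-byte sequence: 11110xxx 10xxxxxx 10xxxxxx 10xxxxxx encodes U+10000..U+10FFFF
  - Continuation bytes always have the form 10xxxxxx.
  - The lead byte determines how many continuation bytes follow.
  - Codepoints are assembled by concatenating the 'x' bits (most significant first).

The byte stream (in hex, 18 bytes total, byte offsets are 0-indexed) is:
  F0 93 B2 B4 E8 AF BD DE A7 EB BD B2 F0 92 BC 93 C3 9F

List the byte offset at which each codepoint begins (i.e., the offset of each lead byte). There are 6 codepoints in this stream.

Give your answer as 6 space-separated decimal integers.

Byte[0]=F0: 4-byte lead, need 3 cont bytes. acc=0x0
Byte[1]=93: continuation. acc=(acc<<6)|0x13=0x13
Byte[2]=B2: continuation. acc=(acc<<6)|0x32=0x4F2
Byte[3]=B4: continuation. acc=(acc<<6)|0x34=0x13CB4
Completed: cp=U+13CB4 (starts at byte 0)
Byte[4]=E8: 3-byte lead, need 2 cont bytes. acc=0x8
Byte[5]=AF: continuation. acc=(acc<<6)|0x2F=0x22F
Byte[6]=BD: continuation. acc=(acc<<6)|0x3D=0x8BFD
Completed: cp=U+8BFD (starts at byte 4)
Byte[7]=DE: 2-byte lead, need 1 cont bytes. acc=0x1E
Byte[8]=A7: continuation. acc=(acc<<6)|0x27=0x7A7
Completed: cp=U+07A7 (starts at byte 7)
Byte[9]=EB: 3-byte lead, need 2 cont bytes. acc=0xB
Byte[10]=BD: continuation. acc=(acc<<6)|0x3D=0x2FD
Byte[11]=B2: continuation. acc=(acc<<6)|0x32=0xBF72
Completed: cp=U+BF72 (starts at byte 9)
Byte[12]=F0: 4-byte lead, need 3 cont bytes. acc=0x0
Byte[13]=92: continuation. acc=(acc<<6)|0x12=0x12
Byte[14]=BC: continuation. acc=(acc<<6)|0x3C=0x4BC
Byte[15]=93: continuation. acc=(acc<<6)|0x13=0x12F13
Completed: cp=U+12F13 (starts at byte 12)
Byte[16]=C3: 2-byte lead, need 1 cont bytes. acc=0x3
Byte[17]=9F: continuation. acc=(acc<<6)|0x1F=0xDF
Completed: cp=U+00DF (starts at byte 16)

Answer: 0 4 7 9 12 16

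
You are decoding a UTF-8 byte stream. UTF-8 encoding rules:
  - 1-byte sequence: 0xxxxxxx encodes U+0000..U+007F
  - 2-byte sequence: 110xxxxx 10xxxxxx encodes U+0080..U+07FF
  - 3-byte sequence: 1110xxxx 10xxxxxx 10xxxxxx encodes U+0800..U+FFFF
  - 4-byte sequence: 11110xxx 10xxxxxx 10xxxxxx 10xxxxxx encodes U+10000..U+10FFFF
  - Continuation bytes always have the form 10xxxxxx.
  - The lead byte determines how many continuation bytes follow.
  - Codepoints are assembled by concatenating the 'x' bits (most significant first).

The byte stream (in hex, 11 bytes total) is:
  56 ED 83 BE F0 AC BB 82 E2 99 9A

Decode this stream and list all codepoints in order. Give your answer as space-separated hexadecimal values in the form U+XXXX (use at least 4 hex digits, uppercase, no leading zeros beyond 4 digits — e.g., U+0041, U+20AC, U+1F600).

Answer: U+0056 U+D0FE U+2CEC2 U+265A

Derivation:
Byte[0]=56: 1-byte ASCII. cp=U+0056
Byte[1]=ED: 3-byte lead, need 2 cont bytes. acc=0xD
Byte[2]=83: continuation. acc=(acc<<6)|0x03=0x343
Byte[3]=BE: continuation. acc=(acc<<6)|0x3E=0xD0FE
Completed: cp=U+D0FE (starts at byte 1)
Byte[4]=F0: 4-byte lead, need 3 cont bytes. acc=0x0
Byte[5]=AC: continuation. acc=(acc<<6)|0x2C=0x2C
Byte[6]=BB: continuation. acc=(acc<<6)|0x3B=0xB3B
Byte[7]=82: continuation. acc=(acc<<6)|0x02=0x2CEC2
Completed: cp=U+2CEC2 (starts at byte 4)
Byte[8]=E2: 3-byte lead, need 2 cont bytes. acc=0x2
Byte[9]=99: continuation. acc=(acc<<6)|0x19=0x99
Byte[10]=9A: continuation. acc=(acc<<6)|0x1A=0x265A
Completed: cp=U+265A (starts at byte 8)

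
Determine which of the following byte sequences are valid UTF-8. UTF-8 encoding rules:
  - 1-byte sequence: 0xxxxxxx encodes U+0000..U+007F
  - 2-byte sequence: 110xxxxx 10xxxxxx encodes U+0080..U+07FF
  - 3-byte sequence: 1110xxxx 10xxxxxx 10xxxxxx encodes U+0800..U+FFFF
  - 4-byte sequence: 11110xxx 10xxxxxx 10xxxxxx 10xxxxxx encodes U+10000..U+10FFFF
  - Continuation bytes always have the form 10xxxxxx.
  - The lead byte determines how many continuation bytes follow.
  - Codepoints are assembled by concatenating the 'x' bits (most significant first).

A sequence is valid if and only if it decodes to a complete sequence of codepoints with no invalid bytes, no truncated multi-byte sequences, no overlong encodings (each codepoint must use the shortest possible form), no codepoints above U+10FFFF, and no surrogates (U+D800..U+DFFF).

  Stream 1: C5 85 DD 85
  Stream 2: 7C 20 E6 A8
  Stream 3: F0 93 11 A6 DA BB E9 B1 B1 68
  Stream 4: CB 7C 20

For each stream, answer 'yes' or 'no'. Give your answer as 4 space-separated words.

Answer: yes no no no

Derivation:
Stream 1: decodes cleanly. VALID
Stream 2: error at byte offset 4. INVALID
Stream 3: error at byte offset 2. INVALID
Stream 4: error at byte offset 1. INVALID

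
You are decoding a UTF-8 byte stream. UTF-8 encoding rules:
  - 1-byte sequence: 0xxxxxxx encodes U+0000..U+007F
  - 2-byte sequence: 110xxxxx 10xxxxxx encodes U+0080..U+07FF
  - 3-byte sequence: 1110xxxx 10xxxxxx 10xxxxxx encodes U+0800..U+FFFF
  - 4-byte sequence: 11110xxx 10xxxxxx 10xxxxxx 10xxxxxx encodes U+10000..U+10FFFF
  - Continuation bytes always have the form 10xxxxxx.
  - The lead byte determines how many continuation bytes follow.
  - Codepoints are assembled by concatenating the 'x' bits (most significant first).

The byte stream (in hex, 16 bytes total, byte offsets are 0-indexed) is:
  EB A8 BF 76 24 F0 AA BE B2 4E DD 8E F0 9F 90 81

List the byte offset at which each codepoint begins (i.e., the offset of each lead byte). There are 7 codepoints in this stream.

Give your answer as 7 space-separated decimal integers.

Answer: 0 3 4 5 9 10 12

Derivation:
Byte[0]=EB: 3-byte lead, need 2 cont bytes. acc=0xB
Byte[1]=A8: continuation. acc=(acc<<6)|0x28=0x2E8
Byte[2]=BF: continuation. acc=(acc<<6)|0x3F=0xBA3F
Completed: cp=U+BA3F (starts at byte 0)
Byte[3]=76: 1-byte ASCII. cp=U+0076
Byte[4]=24: 1-byte ASCII. cp=U+0024
Byte[5]=F0: 4-byte lead, need 3 cont bytes. acc=0x0
Byte[6]=AA: continuation. acc=(acc<<6)|0x2A=0x2A
Byte[7]=BE: continuation. acc=(acc<<6)|0x3E=0xABE
Byte[8]=B2: continuation. acc=(acc<<6)|0x32=0x2AFB2
Completed: cp=U+2AFB2 (starts at byte 5)
Byte[9]=4E: 1-byte ASCII. cp=U+004E
Byte[10]=DD: 2-byte lead, need 1 cont bytes. acc=0x1D
Byte[11]=8E: continuation. acc=(acc<<6)|0x0E=0x74E
Completed: cp=U+074E (starts at byte 10)
Byte[12]=F0: 4-byte lead, need 3 cont bytes. acc=0x0
Byte[13]=9F: continuation. acc=(acc<<6)|0x1F=0x1F
Byte[14]=90: continuation. acc=(acc<<6)|0x10=0x7D0
Byte[15]=81: continuation. acc=(acc<<6)|0x01=0x1F401
Completed: cp=U+1F401 (starts at byte 12)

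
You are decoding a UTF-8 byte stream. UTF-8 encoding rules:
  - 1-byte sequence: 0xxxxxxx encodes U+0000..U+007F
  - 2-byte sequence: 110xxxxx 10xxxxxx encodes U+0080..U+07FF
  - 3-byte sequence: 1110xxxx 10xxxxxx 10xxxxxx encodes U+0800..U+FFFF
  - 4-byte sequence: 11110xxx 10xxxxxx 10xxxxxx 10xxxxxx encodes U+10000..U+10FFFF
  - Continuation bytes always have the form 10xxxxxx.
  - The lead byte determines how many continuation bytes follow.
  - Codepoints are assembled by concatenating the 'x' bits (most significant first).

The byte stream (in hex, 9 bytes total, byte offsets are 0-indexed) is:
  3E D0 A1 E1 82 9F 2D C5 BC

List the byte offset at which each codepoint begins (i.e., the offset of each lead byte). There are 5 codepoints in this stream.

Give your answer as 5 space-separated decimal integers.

Byte[0]=3E: 1-byte ASCII. cp=U+003E
Byte[1]=D0: 2-byte lead, need 1 cont bytes. acc=0x10
Byte[2]=A1: continuation. acc=(acc<<6)|0x21=0x421
Completed: cp=U+0421 (starts at byte 1)
Byte[3]=E1: 3-byte lead, need 2 cont bytes. acc=0x1
Byte[4]=82: continuation. acc=(acc<<6)|0x02=0x42
Byte[5]=9F: continuation. acc=(acc<<6)|0x1F=0x109F
Completed: cp=U+109F (starts at byte 3)
Byte[6]=2D: 1-byte ASCII. cp=U+002D
Byte[7]=C5: 2-byte lead, need 1 cont bytes. acc=0x5
Byte[8]=BC: continuation. acc=(acc<<6)|0x3C=0x17C
Completed: cp=U+017C (starts at byte 7)

Answer: 0 1 3 6 7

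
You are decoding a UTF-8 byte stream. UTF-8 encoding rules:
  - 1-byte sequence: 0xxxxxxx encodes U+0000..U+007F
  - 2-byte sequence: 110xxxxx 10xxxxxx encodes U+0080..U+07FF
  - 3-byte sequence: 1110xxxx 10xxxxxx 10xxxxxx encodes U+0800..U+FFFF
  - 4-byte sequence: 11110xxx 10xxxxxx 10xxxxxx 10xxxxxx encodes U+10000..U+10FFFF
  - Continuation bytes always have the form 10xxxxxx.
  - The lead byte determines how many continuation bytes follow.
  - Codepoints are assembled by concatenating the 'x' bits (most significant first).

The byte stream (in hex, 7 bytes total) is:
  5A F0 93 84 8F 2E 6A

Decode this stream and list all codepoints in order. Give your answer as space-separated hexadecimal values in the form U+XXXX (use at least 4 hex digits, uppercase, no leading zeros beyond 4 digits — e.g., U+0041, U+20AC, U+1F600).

Answer: U+005A U+1310F U+002E U+006A

Derivation:
Byte[0]=5A: 1-byte ASCII. cp=U+005A
Byte[1]=F0: 4-byte lead, need 3 cont bytes. acc=0x0
Byte[2]=93: continuation. acc=(acc<<6)|0x13=0x13
Byte[3]=84: continuation. acc=(acc<<6)|0x04=0x4C4
Byte[4]=8F: continuation. acc=(acc<<6)|0x0F=0x1310F
Completed: cp=U+1310F (starts at byte 1)
Byte[5]=2E: 1-byte ASCII. cp=U+002E
Byte[6]=6A: 1-byte ASCII. cp=U+006A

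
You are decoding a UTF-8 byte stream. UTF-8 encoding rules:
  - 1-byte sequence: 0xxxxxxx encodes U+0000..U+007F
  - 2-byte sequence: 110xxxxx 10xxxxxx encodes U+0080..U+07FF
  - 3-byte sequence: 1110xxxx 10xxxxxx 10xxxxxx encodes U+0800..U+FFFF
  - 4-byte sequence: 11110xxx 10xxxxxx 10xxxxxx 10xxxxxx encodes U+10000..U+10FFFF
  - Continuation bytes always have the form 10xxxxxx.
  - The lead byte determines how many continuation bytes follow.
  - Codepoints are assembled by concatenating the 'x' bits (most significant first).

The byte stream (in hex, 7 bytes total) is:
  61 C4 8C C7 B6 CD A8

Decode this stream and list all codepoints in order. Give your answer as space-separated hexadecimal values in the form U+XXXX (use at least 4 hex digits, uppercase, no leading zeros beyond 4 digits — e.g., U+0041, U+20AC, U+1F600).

Byte[0]=61: 1-byte ASCII. cp=U+0061
Byte[1]=C4: 2-byte lead, need 1 cont bytes. acc=0x4
Byte[2]=8C: continuation. acc=(acc<<6)|0x0C=0x10C
Completed: cp=U+010C (starts at byte 1)
Byte[3]=C7: 2-byte lead, need 1 cont bytes. acc=0x7
Byte[4]=B6: continuation. acc=(acc<<6)|0x36=0x1F6
Completed: cp=U+01F6 (starts at byte 3)
Byte[5]=CD: 2-byte lead, need 1 cont bytes. acc=0xD
Byte[6]=A8: continuation. acc=(acc<<6)|0x28=0x368
Completed: cp=U+0368 (starts at byte 5)

Answer: U+0061 U+010C U+01F6 U+0368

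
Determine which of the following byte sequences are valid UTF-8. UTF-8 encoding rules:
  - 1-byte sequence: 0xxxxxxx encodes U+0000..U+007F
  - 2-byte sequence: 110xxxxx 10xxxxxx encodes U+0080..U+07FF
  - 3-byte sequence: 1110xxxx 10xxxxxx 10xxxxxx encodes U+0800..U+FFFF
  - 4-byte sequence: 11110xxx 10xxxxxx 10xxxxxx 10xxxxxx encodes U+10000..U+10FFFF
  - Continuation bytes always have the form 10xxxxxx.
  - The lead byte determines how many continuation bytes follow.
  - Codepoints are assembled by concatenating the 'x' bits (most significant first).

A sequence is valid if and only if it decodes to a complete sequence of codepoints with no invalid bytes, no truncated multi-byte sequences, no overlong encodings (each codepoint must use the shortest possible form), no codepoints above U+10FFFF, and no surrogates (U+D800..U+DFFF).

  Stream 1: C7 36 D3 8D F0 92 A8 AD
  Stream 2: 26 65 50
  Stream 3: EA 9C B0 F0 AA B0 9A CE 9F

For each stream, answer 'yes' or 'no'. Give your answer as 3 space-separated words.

Answer: no yes yes

Derivation:
Stream 1: error at byte offset 1. INVALID
Stream 2: decodes cleanly. VALID
Stream 3: decodes cleanly. VALID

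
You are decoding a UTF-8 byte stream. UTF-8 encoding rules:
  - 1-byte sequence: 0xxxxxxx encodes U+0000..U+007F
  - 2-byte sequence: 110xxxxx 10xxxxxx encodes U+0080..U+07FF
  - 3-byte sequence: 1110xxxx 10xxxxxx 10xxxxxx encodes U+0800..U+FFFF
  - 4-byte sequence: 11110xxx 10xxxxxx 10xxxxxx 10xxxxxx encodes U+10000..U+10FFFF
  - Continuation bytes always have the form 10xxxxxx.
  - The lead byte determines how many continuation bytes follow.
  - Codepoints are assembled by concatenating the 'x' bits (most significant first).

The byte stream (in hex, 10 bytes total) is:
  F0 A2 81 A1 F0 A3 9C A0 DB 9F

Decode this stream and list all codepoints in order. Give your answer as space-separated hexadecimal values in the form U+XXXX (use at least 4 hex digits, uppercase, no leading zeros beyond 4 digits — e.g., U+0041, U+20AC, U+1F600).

Answer: U+22061 U+23720 U+06DF

Derivation:
Byte[0]=F0: 4-byte lead, need 3 cont bytes. acc=0x0
Byte[1]=A2: continuation. acc=(acc<<6)|0x22=0x22
Byte[2]=81: continuation. acc=(acc<<6)|0x01=0x881
Byte[3]=A1: continuation. acc=(acc<<6)|0x21=0x22061
Completed: cp=U+22061 (starts at byte 0)
Byte[4]=F0: 4-byte lead, need 3 cont bytes. acc=0x0
Byte[5]=A3: continuation. acc=(acc<<6)|0x23=0x23
Byte[6]=9C: continuation. acc=(acc<<6)|0x1C=0x8DC
Byte[7]=A0: continuation. acc=(acc<<6)|0x20=0x23720
Completed: cp=U+23720 (starts at byte 4)
Byte[8]=DB: 2-byte lead, need 1 cont bytes. acc=0x1B
Byte[9]=9F: continuation. acc=(acc<<6)|0x1F=0x6DF
Completed: cp=U+06DF (starts at byte 8)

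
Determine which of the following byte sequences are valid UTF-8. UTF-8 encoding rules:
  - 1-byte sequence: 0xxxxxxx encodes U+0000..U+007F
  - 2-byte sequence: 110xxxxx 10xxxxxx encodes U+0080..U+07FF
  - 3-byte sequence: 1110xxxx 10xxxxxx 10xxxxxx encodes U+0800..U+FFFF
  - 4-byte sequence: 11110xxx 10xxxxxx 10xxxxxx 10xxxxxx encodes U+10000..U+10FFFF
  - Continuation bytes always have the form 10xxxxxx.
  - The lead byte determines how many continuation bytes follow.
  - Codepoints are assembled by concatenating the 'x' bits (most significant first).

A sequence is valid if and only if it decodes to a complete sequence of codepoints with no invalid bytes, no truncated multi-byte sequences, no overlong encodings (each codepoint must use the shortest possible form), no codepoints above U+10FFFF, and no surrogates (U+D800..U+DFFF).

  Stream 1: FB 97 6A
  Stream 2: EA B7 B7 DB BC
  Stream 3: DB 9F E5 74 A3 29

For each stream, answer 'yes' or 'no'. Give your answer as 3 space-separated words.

Answer: no yes no

Derivation:
Stream 1: error at byte offset 0. INVALID
Stream 2: decodes cleanly. VALID
Stream 3: error at byte offset 3. INVALID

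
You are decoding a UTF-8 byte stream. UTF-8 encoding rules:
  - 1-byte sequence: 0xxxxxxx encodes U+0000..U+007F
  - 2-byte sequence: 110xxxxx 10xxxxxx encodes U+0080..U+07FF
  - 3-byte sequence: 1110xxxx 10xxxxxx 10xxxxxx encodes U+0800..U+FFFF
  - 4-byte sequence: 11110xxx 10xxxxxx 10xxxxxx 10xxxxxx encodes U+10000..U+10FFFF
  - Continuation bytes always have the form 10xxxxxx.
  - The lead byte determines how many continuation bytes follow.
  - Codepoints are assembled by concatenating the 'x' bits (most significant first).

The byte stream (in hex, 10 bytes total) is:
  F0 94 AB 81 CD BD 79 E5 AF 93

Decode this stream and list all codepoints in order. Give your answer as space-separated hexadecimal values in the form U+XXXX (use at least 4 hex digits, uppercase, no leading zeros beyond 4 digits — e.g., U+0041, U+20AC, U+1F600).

Byte[0]=F0: 4-byte lead, need 3 cont bytes. acc=0x0
Byte[1]=94: continuation. acc=(acc<<6)|0x14=0x14
Byte[2]=AB: continuation. acc=(acc<<6)|0x2B=0x52B
Byte[3]=81: continuation. acc=(acc<<6)|0x01=0x14AC1
Completed: cp=U+14AC1 (starts at byte 0)
Byte[4]=CD: 2-byte lead, need 1 cont bytes. acc=0xD
Byte[5]=BD: continuation. acc=(acc<<6)|0x3D=0x37D
Completed: cp=U+037D (starts at byte 4)
Byte[6]=79: 1-byte ASCII. cp=U+0079
Byte[7]=E5: 3-byte lead, need 2 cont bytes. acc=0x5
Byte[8]=AF: continuation. acc=(acc<<6)|0x2F=0x16F
Byte[9]=93: continuation. acc=(acc<<6)|0x13=0x5BD3
Completed: cp=U+5BD3 (starts at byte 7)

Answer: U+14AC1 U+037D U+0079 U+5BD3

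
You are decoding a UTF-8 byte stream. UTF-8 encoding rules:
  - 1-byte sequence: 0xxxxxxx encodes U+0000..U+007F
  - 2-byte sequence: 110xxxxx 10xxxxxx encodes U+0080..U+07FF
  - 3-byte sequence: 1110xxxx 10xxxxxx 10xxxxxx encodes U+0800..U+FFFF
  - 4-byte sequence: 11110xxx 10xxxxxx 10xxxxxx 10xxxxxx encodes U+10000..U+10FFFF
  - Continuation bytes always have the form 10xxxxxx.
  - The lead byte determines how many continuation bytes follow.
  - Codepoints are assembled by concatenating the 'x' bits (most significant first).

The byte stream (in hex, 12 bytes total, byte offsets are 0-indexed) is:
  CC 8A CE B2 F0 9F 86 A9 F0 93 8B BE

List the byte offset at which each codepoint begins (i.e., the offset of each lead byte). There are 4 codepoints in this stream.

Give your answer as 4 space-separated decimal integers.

Answer: 0 2 4 8

Derivation:
Byte[0]=CC: 2-byte lead, need 1 cont bytes. acc=0xC
Byte[1]=8A: continuation. acc=(acc<<6)|0x0A=0x30A
Completed: cp=U+030A (starts at byte 0)
Byte[2]=CE: 2-byte lead, need 1 cont bytes. acc=0xE
Byte[3]=B2: continuation. acc=(acc<<6)|0x32=0x3B2
Completed: cp=U+03B2 (starts at byte 2)
Byte[4]=F0: 4-byte lead, need 3 cont bytes. acc=0x0
Byte[5]=9F: continuation. acc=(acc<<6)|0x1F=0x1F
Byte[6]=86: continuation. acc=(acc<<6)|0x06=0x7C6
Byte[7]=A9: continuation. acc=(acc<<6)|0x29=0x1F1A9
Completed: cp=U+1F1A9 (starts at byte 4)
Byte[8]=F0: 4-byte lead, need 3 cont bytes. acc=0x0
Byte[9]=93: continuation. acc=(acc<<6)|0x13=0x13
Byte[10]=8B: continuation. acc=(acc<<6)|0x0B=0x4CB
Byte[11]=BE: continuation. acc=(acc<<6)|0x3E=0x132FE
Completed: cp=U+132FE (starts at byte 8)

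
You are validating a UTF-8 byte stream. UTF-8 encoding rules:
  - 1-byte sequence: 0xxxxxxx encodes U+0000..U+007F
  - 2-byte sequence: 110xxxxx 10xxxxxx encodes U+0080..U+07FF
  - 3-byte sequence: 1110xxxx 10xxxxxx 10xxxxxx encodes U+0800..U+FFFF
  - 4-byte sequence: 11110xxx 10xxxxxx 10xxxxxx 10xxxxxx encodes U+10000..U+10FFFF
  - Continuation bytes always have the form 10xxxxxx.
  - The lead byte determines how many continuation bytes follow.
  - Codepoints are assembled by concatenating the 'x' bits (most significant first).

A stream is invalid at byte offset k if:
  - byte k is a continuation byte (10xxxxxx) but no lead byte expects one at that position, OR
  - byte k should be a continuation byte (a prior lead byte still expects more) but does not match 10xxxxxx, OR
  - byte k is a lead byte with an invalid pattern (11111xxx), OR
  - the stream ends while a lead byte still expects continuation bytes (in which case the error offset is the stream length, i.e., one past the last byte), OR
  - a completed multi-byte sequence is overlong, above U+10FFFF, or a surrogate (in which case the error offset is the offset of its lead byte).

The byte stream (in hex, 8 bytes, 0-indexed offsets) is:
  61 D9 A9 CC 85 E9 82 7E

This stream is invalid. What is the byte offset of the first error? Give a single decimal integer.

Answer: 7

Derivation:
Byte[0]=61: 1-byte ASCII. cp=U+0061
Byte[1]=D9: 2-byte lead, need 1 cont bytes. acc=0x19
Byte[2]=A9: continuation. acc=(acc<<6)|0x29=0x669
Completed: cp=U+0669 (starts at byte 1)
Byte[3]=CC: 2-byte lead, need 1 cont bytes. acc=0xC
Byte[4]=85: continuation. acc=(acc<<6)|0x05=0x305
Completed: cp=U+0305 (starts at byte 3)
Byte[5]=E9: 3-byte lead, need 2 cont bytes. acc=0x9
Byte[6]=82: continuation. acc=(acc<<6)|0x02=0x242
Byte[7]=7E: expected 10xxxxxx continuation. INVALID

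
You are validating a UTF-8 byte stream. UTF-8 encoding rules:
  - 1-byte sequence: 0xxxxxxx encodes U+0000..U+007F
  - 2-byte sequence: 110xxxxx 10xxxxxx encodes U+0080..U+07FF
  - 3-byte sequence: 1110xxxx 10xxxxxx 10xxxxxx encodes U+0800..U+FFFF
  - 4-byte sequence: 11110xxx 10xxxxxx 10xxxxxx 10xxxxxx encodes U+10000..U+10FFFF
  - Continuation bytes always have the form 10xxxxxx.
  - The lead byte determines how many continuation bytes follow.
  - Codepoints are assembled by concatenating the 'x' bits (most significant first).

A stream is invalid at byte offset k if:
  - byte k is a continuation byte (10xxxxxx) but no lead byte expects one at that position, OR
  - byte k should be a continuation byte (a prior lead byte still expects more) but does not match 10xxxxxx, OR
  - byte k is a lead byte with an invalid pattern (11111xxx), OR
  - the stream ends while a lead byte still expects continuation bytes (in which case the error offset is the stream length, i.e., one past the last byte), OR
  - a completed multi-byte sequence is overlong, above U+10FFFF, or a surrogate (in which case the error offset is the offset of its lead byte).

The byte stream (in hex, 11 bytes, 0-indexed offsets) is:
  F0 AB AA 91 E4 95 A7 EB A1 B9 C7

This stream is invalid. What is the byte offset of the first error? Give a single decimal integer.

Byte[0]=F0: 4-byte lead, need 3 cont bytes. acc=0x0
Byte[1]=AB: continuation. acc=(acc<<6)|0x2B=0x2B
Byte[2]=AA: continuation. acc=(acc<<6)|0x2A=0xAEA
Byte[3]=91: continuation. acc=(acc<<6)|0x11=0x2BA91
Completed: cp=U+2BA91 (starts at byte 0)
Byte[4]=E4: 3-byte lead, need 2 cont bytes. acc=0x4
Byte[5]=95: continuation. acc=(acc<<6)|0x15=0x115
Byte[6]=A7: continuation. acc=(acc<<6)|0x27=0x4567
Completed: cp=U+4567 (starts at byte 4)
Byte[7]=EB: 3-byte lead, need 2 cont bytes. acc=0xB
Byte[8]=A1: continuation. acc=(acc<<6)|0x21=0x2E1
Byte[9]=B9: continuation. acc=(acc<<6)|0x39=0xB879
Completed: cp=U+B879 (starts at byte 7)
Byte[10]=C7: 2-byte lead, need 1 cont bytes. acc=0x7
Byte[11]: stream ended, expected continuation. INVALID

Answer: 11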